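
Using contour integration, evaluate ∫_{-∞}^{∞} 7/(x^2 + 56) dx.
sqrt(14)*pi/4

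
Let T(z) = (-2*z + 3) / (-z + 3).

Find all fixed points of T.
T(z) = z means -2*z + 3 = z*(-z + 3), i.e.
  -z^2 + 5*z - 3 = 0.
Discriminant: (5)^2 - 4*(-1)*(-3) = 13, so the roots are real.
  z = (-5 ± sqrt(13))/(2*(-1))
Fixed points: {5/2 - sqrt(13)/2, sqrt(13)/2 + 5/2}

Final answer: {5/2 - sqrt(13)/2, sqrt(13)/2 + 5/2}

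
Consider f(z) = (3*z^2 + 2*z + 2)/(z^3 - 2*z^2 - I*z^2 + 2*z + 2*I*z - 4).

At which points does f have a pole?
The singularities of f are the zeros of the denominator. Factoring,
  z^3 - 2*z^2 - I*z^2 + 2*z + 2*I*z - 4 = (z - 2)*(z - 2*I)*(z + I)
so the candidates are z = 2, z = 2*I, z = -I.

Check the numerator P(z) = 3*z^2 + 2*z + 2 at each one:
  P(2) = 18 ≠ 0, so z = 2 is a (simple) pole.
  P(2*I) = -10 + 4*I ≠ 0, so z = 2*I is a (simple) pole.
  P(-I) = -1 - 2*I ≠ 0, so z = -I is a (simple) pole.

Poles of f: {-I, 2*I, 2}

Final answer: {-I, 2*I, 2}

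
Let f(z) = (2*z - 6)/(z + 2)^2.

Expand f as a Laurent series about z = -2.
Put w = z - (-2), i.e. z = w - 2. The denominator is w^2, so it suffices to rewrite the numerator in powers of w.

P(z) = 2*z - 6
P(w - 2) = -10 + 2*w

Dividing each term by w^2:
  f = -10/w^2 + 2/w

Substituting back w = z + 2:
  f(z) = -10/(z + 2)^2 + 2/(z + 2)

The series is finite because the numerator is a polynomial; the negative powers form the principal part, and the coefficient of 1/(z + 2) gives Res(f, -2) = 2.

Final answer: -10/(z + 2)^2 + 2/(z + 2)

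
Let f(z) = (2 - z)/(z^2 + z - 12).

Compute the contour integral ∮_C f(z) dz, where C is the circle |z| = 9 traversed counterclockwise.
By the residue theorem, ∮_C f(z) dz = 2πi · (sum of the residues of f at the poles inside |z| = 9).

The denominator factors as (z + 4)*(z - 3), so the singularities of f are simple poles at z = -4, z = 3.
  |-4|² = 16 < 81 = 9², so this pole is inside the contour.
  |3|² = 9 < 81 = 9², so this pole is inside the contour.

With P(z) = 2 - z and Q(z) = z^2 + z - 12, each pole is simple, so Res(f, z₀) = P(z₀)/Q'(z₀) with Q'(z) = 2*z + 1.
  Res(f, -4) = P(-4)/Q'(-4) = (6)/(-7) = -6/7
  Res(f, 3) = P(3)/Q'(3) = (-1)/(7) = -1/7

Sum of residues inside C: -1
∮_C f(z) dz = 2πi · (-1) = -2*I*pi

Final answer: -2*I*pi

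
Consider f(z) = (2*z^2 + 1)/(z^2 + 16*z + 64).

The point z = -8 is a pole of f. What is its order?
Factor the denominator:
  z^2 + 16*z + 64 = (z + 8)^2

The numerator P(z) = 2*z^2 + 1 has P(-8) = 129 ≠ 0, so no factor of (z + 8) cancels.
Near z = -8 we can therefore write f(z) = g(z)/(z + 8)^2 with g analytic at -8 and g(-8) ≠ 0 (g is just the numerator).

Hence z = -8 is a pole of order 2.

Final answer: 2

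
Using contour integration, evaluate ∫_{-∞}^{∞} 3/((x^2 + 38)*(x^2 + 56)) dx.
Let f(z) = 3/((z^2 + 38)*(z^2 + 56)). The denominator has no real zeros and deg Q - deg P = 4 ≥ 2, so the integral of f over the upper semicircle |z| = R tends to 0 as R → ∞. Closing the contour in the upper half-plane,
  ∫_{-∞}^{∞} f(x) dx = 2πi · Σ Res(f, z_k)  over the poles with Im z_k > 0.

Zeros of the denominator: z^2 + 38 = 0 gives z = ±sqrt(38)*I; z^2 + 56 = 0 gives z = ±2*sqrt(14)*I.
Upper half-plane: z = 2*sqrt(14)*I, z = sqrt(38)*I (simple).

Each pole is a simple zero of Q(z) = z^4 + 94*z^2 + 2128, so Res(f, z₀) = P(z₀)/Q'(z₀) with P(z) = 3, Q'(z) = 4*z^3 + 188*z:
  Res(f, 2*sqrt(14)*I) = (3)/(-72*sqrt(14)*I) = sqrt(14)*I/336
  Res(f, sqrt(38)*I) = (3)/(36*sqrt(38)*I) = -sqrt(38)*I/456

Sum of residues: I*(-sqrt(38)/456 + sqrt(14)/336)
∫_{-∞}^{∞} f(x) dx = 2πi · (I*(-sqrt(38)/456 + sqrt(14)/336)) = pi*(-19*sqrt(14) + 14*sqrt(38))/3192

Final answer: pi*(-19*sqrt(14) + 14*sqrt(38))/3192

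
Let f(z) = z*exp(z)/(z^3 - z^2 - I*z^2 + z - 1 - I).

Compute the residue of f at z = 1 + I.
(3/5 - I/5)*exp(1 + I)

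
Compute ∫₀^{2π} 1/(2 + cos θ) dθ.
Let J = ∫₀^{2π} dθ/(2 + cos θ).
Put z = e^{iθ}: then cos θ = (z + 1/z)/2, dθ = dz/(iz), and z runs once counterclockwise around |z| = 1:
  J = ∮_{|z|=1} 1/(2 + (z + 1/z)/2) · dz/(iz) = (2/i) ∮_{|z|=1} dz/(z^2 + 4*z + 1).
The roots of z^2 + 4*z + 1 are z = (-2 ± sqrt(2^2 - 1^2)), with sqrt(3) = sqrt(3); their product is 1, so only z₊ = -2 + sqrt(3) lies inside the unit circle (z₋ = -2 - sqrt(3) lies outside).
z₊ is a simple zero of q(z) = z^2 + 4*z + 1, so Res(1/q, z₊) = 1/q'(z₊) with q'(z) = 2*z + 4; and q'(z₊) = (z₊ - z₋) = 2*sqrt(3).
Therefore J = (2/i) · 2πi · 1/(2*sqrt(3)) = 2*pi/(sqrt(3)) = 2*sqrt(3)*pi/3

Final answer: 2*sqrt(3)*pi/3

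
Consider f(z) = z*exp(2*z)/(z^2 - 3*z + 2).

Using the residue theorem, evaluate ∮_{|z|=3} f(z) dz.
By the residue theorem, ∮_C f(z) dz = 2πi · (sum of the residues of f at the poles inside |z| = 3).

The denominator factors as (z - 2)*(z - 1), so the singularities of f are simple poles at z = 2, z = 1.
  |2|² = 4 < 9 = 3², so this pole is inside the contour.
  |1|² = 1 < 9 = 3², so this pole is inside the contour.

With P(z) = z*exp(2*z) and Q(z) = z^2 - 3*z + 2, each pole is simple, so Res(f, z₀) = P(z₀)/Q'(z₀) with Q'(z) = 2*z - 3.
  Res(f, 2) = P(2)/Q'(2) = (2*exp(4))/(1) = 2*exp(4)
  Res(f, 1) = P(1)/Q'(1) = (exp(2))/(-1) = -exp(2)

Sum of residues inside C: -exp(2) + 2*exp(4)
∮_C f(z) dz = 2πi · (-exp(2) + 2*exp(4)) = -2*I*pi*exp(2) + 4*I*pi*exp(4)

Final answer: -2*I*pi*exp(2) + 4*I*pi*exp(4)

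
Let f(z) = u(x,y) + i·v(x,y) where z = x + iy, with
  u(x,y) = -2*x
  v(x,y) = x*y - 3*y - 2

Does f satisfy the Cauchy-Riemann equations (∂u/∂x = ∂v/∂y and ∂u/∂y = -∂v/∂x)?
∂u/∂x = -2
∂v/∂y = x - 3
∂u/∂y = 0
∂v/∂x = y
∂u/∂x ≠ ∂v/∂y and ∂u/∂y ≠ -∂v/∂x; the Cauchy-Riemann equations are not satisfied, so f is not analytic.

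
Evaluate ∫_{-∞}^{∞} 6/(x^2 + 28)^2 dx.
Let f(z) = 6/(z^2 + 28)^2. The denominator has no real zeros and deg Q - deg P = 4 ≥ 2, so the integral of f over the upper semicircle |z| = R tends to 0 as R → ∞. Closing the contour in the upper half-plane,
  ∫_{-∞}^{∞} f(x) dx = 2πi · Σ Res(f, z_k)  over the poles with Im z_k > 0.

Zeros of the denominator: z^2 + 28 = 0 gives z = ±2*sqrt(7)*I.
Upper half-plane: z = 2*sqrt(7)*I (a pole of order 2).

Write f(z) = g(z)/(z - 2*sqrt(7)*I)^2 with g(z) = 6/(z + 2*sqrt(7)*I)^2. For a double pole, Res(f, z₀) = g'(z₀):
  g'(z) = -12/(z + 2*sqrt(7)*I)^3
  Res(f, 2*sqrt(7)*I) = g'(2*sqrt(7)*I) = -3*sqrt(7)*I/784

∫_{-∞}^{∞} f(x) dx = 2πi · (-3*sqrt(7)*I/784) = 3*sqrt(7)*pi/392

Final answer: 3*sqrt(7)*pi/392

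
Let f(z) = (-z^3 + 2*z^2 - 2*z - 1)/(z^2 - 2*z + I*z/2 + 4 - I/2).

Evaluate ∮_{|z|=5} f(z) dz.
By the residue theorem, ∮_C f(z) dz = 2πi · (sum of the residues of f at the poles inside |z| = 5).

The denominator factors as (z - 1 - 3*I/2)*(z - 1 + 2*I), so the singularities of f are simple poles at z = 1 + 3*I/2, z = 1 - 2*I.
  |1 + 3*I/2|² = 13/4 < 25 = 5², so this pole is inside the contour.
  |1 - 2*I|² = 5 < 25 = 5², so this pole is inside the contour.

With P(z) = -z^3 + 2*z^2 - 2*z - 1 and Q(z) = z^2 - 2*z + I*z/2 + 4 - I/2, each pole is simple, so Res(f, z₀) = P(z₀)/Q'(z₀) with Q'(z) = 2*z - 2 + I/2.
  Res(f, 1 + 3*I/2) = P(1 + 3*I/2)/Q'(1 + 3*I/2) = (1/4 + 15*I/8)/(7*I/2) = 15/28 - I/14
  Res(f, 1 - 2*I) = P(1 - 2*I)/Q'(1 - 2*I) = (2 - 6*I)/(-7*I/2) = 12/7 + 4*I/7

Sum of residues inside C: 9/4 + I/2
∮_C f(z) dz = 2πi · (9/4 + I/2) = pi*(-1 + 9*I/2)

Final answer: pi*(-1 + 9*I/2)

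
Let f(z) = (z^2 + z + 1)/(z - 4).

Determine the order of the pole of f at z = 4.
Factor the denominator:
  z - 4 = (z - 4)

The numerator P(z) = z^2 + z + 1 has P(4) = 21 ≠ 0, so no factor of (z - 4) cancels.
Near z = 4 we can therefore write f(z) = g(z)/(z - 4) with g analytic at 4 and g(4) ≠ 0 (g is just the numerator).

Hence z = 4 is a pole of order 1.

Final answer: 1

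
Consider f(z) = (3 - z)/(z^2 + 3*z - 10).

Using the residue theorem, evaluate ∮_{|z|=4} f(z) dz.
2*I*pi/7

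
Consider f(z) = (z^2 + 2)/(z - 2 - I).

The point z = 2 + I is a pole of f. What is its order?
1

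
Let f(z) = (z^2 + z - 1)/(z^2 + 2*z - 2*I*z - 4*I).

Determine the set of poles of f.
{-2, 2*I}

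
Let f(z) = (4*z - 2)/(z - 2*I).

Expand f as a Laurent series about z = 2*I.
Put w = z - (2*I), i.e. z = w + 2*I. The denominator is w, so it suffices to rewrite the numerator in powers of w.

P(z) = 4*z - 2
P(w + 2*I) = -2 + 8*I + 4*w

Dividing each term by w:
  f = (-2 + 8*I)/w + 4

Substituting back w = z - 2*I:
  f(z) = (-2 + 8*I)/(z - 2*I) + 4

The series is finite because the numerator is a polynomial; the negative powers form the principal part, and the coefficient of 1/(z - 2*I) gives Res(f, 2*I) = -2 + 8*I.

Final answer: (-2 + 8*I)/(z - 2*I) + 4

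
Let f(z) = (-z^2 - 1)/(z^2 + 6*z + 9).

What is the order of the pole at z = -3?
Factor the denominator:
  z^2 + 6*z + 9 = (z + 3)^2

The numerator P(z) = -z^2 - 1 has P(-3) = -10 ≠ 0, so no factor of (z + 3) cancels.
Near z = -3 we can therefore write f(z) = g(z)/(z + 3)^2 with g analytic at -3 and g(-3) ≠ 0 (g is just the numerator).

Hence z = -3 is a pole of order 2.

Final answer: 2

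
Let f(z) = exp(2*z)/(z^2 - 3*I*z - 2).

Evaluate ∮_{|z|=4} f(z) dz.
By the residue theorem, ∮_C f(z) dz = 2πi · (sum of the residues of f at the poles inside |z| = 4).

The denominator factors as (z - 2*I)*(z - I), so the singularities of f are simple poles at z = 2*I, z = I.
  |2*I|² = 4 < 16 = 4², so this pole is inside the contour.
  |I|² = 1 < 16 = 4², so this pole is inside the contour.

With P(z) = exp(2*z) and Q(z) = z^2 - 3*I*z - 2, each pole is simple, so Res(f, z₀) = P(z₀)/Q'(z₀) with Q'(z) = 2*z - 3*I.
  Res(f, 2*I) = P(2*I)/Q'(2*I) = (exp(4*I))/(I) = -I*exp(4*I)
  Res(f, I) = P(I)/Q'(I) = (exp(2*I))/(-I) = I*exp(2*I)

Sum of residues inside C: I*exp(2*I) - I*exp(4*I)
∮_C f(z) dz = 2πi · (I*exp(2*I) - I*exp(4*I)) = -2*pi*exp(2*I) + 2*pi*exp(4*I)

Final answer: -2*pi*exp(2*I) + 2*pi*exp(4*I)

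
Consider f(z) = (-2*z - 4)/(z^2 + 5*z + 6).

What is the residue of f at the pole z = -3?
Write f(z) = P(z)/Q(z) with P(z) = -2*z - 4 and Q(z) = z^2 + 5*z + 6.
The denominator factors as Q(z) = (z + 2)*(z + 3), so z = -3 is a simple zero of Q and P is analytic there; z = -3 is therefore a simple pole and
  Res(f, z₀) = P(z₀)/Q'(z₀).

Q'(z) = 2*z + 5, so Q'(-3) = -1.
P(-3) = 2.

Res(f, -3) = (2)/(-1) = -2

Final answer: -2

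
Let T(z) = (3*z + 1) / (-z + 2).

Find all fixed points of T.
T(z) = z means 3*z + 1 = z*(-z + 2), i.e.
  -z^2 - z - 1 = 0.
Discriminant: (-1)^2 - 4*(-1)*(-1) = -3, so the roots are complex conjugates.
  z = (1 ± I*sqrt(3))/(2*(-1))
Fixed points: {-1/2 - sqrt(3)*I/2, -1/2 + sqrt(3)*I/2}

Final answer: {-1/2 - sqrt(3)*I/2, -1/2 + sqrt(3)*I/2}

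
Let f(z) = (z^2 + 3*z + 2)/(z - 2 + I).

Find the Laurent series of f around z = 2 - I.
(11 - 7*I)/(z - 2 + I) + 7 - 2*I + (z - 2 + I)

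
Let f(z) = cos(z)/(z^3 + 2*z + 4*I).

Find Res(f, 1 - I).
(1/20 + 3*I/20)*cos(1 - I)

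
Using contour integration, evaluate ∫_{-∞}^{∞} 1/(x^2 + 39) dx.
sqrt(39)*pi/39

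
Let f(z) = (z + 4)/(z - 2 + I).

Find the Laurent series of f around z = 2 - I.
Put w = z - (2 - I), i.e. z = w + 2 - I. The denominator is w, so it suffices to rewrite the numerator in powers of w.

P(z) = z + 4
P(w + 2 - I) = 6 - I + w

Dividing each term by w:
  f = (6 - I)/w + 1

Substituting back w = z - 2 + I:
  f(z) = (6 - I)/(z - 2 + I) + 1

The series is finite because the numerator is a polynomial; the negative powers form the principal part, and the coefficient of 1/(z - 2 + I) gives Res(f, 2 - I) = 6 - I.

Final answer: (6 - I)/(z - 2 + I) + 1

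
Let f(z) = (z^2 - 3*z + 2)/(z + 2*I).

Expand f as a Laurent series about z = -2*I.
(-2 + 6*I)/(z + 2*I) - 3 - 4*I + (z + 2*I)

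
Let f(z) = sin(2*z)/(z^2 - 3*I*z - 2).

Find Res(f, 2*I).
Write f(z) = P(z)/Q(z) with P(z) = sin(2*z) and Q(z) = z^2 - 3*I*z - 2.
The denominator factors as Q(z) = (z - 2*I)*(z - I), so z = 2*I is a simple zero of Q and P is analytic there; z = 2*I is therefore a simple pole and
  Res(f, z₀) = P(z₀)/Q'(z₀).

Q'(z) = 2*z - 3*I, so Q'(2*I) = I.
P(2*I) = I*sinh(4).

Res(f, 2*I) = (I*sinh(4))/(I) = sinh(4)

Final answer: sinh(4)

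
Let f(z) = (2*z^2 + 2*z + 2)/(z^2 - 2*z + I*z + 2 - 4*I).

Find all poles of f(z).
The singularities of f are the zeros of the denominator. Factoring,
  z^2 - 2*z + I*z + 2 - 4*I = (z + 2*I)*(z - 2 - I)
so the candidates are z = -2*I, z = 2 + I.

Check the numerator P(z) = 2*z^2 + 2*z + 2 at each one:
  P(-2*I) = -6 - 4*I ≠ 0, so z = -2*I is a (simple) pole.
  P(2 + I) = 12 + 10*I ≠ 0, so z = 2 + I is a (simple) pole.

Poles of f: {-2*I, 2 + I}

Final answer: {-2*I, 2 + I}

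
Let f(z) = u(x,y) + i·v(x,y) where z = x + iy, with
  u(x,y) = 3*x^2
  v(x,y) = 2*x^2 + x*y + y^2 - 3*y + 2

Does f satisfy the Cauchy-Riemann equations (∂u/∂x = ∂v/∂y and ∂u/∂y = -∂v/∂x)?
∂u/∂x = 6*x
∂v/∂y = x + 2*y - 3
∂u/∂y = 0
∂v/∂x = 4*x + y
∂u/∂x ≠ ∂v/∂y and ∂u/∂y ≠ -∂v/∂x; the Cauchy-Riemann equations are not satisfied, so f is not analytic.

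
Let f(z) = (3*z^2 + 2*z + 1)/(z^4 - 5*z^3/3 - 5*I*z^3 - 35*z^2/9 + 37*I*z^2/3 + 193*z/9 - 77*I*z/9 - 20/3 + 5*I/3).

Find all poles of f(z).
The singularities of f are the zeros of the denominator. Factoring,
  z^4 - 5*z^3/3 - 5*I*z^3 - 35*z^2/9 + 37*I*z^2/3 + 193*z/9 - 77*I*z/9 - 20/3 + 5*I/3 = (z + 2/3 - 3*I)*(z - 2 + I)*(z - 3*I)*(z - 1/3)
so the candidates are z = -2/3 + 3*I, z = 2 - I, z = 3*I, z = 1/3.

Check the numerator P(z) = 3*z^2 + 2*z + 1 at each one:
  P(-2/3 + 3*I) = -26 - 6*I ≠ 0, so z = -2/3 + 3*I is a (simple) pole.
  P(2 - I) = 14 - 14*I ≠ 0, so z = 2 - I is a (simple) pole.
  P(3*I) = -26 + 6*I ≠ 0, so z = 3*I is a (simple) pole.
  P(1/3) = 2 ≠ 0, so z = 1/3 is a (simple) pole.

Poles of f: {-2/3 + 3*I, 3*I, 1/3, 2 - I}

Final answer: {-2/3 + 3*I, 3*I, 1/3, 2 - I}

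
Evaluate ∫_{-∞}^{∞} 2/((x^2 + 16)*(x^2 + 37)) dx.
Let f(z) = 2/((z^2 + 16)*(z^2 + 37)). The denominator has no real zeros and deg Q - deg P = 4 ≥ 2, so the integral of f over the upper semicircle |z| = R tends to 0 as R → ∞. Closing the contour in the upper half-plane,
  ∫_{-∞}^{∞} f(x) dx = 2πi · Σ Res(f, z_k)  over the poles with Im z_k > 0.

Zeros of the denominator: z^2 + 37 = 0 gives z = ±sqrt(37)*I; z^2 + 16 = 0 gives z = ±4*I.
Upper half-plane: z = 4*I, z = sqrt(37)*I (simple).

Each pole is a simple zero of Q(z) = z^4 + 53*z^2 + 592, so Res(f, z₀) = P(z₀)/Q'(z₀) with P(z) = 2, Q'(z) = 4*z^3 + 106*z:
  Res(f, 4*I) = (2)/(168*I) = -I/84
  Res(f, sqrt(37)*I) = (2)/(-42*sqrt(37)*I) = sqrt(37)*I/777

Sum of residues: I*(-37 + 4*sqrt(37))/3108
∫_{-∞}^{∞} f(x) dx = 2πi · (I*(-37 + 4*sqrt(37))/3108) = pi*(37 - 4*sqrt(37))/1554

Final answer: pi*(37 - 4*sqrt(37))/1554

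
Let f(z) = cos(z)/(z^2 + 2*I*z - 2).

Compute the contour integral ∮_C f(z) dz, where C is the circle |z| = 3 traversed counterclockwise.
By the residue theorem, ∮_C f(z) dz = 2πi · (sum of the residues of f at the poles inside |z| = 3).

The denominator factors as (z - 1 + I)*(z + 1 + I), so the singularities of f are simple poles at z = 1 - I, z = -1 - I.
  |1 - I|² = 2 < 9 = 3², so this pole is inside the contour.
  |-1 - I|² = 2 < 9 = 3², so this pole is inside the contour.

With P(z) = cos(z) and Q(z) = z^2 + 2*I*z - 2, each pole is simple, so Res(f, z₀) = P(z₀)/Q'(z₀) with Q'(z) = 2*z + 2*I.
  Res(f, 1 - I) = P(1 - I)/Q'(1 - I) = (cos(1 - I))/(2) = cos(1 - I)/2
  Res(f, -1 - I) = P(-1 - I)/Q'(-1 - I) = (cos(1 + I))/(-2) = -cos(1 + I)/2

Sum of residues inside C: -cos(1 + I)/2 + cos(1 - I)/2
∮_C f(z) dz = 2πi · (-cos(1 + I)/2 + cos(1 - I)/2) = -I*pi*cos(1 + I) + I*pi*cos(1 - I)

Final answer: -I*pi*cos(1 + I) + I*pi*cos(1 - I)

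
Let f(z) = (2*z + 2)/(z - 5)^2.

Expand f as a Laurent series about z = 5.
Put w = z - (5), i.e. z = w + 5. The denominator is w^2, so it suffices to rewrite the numerator in powers of w.

P(z) = 2*z + 2
P(w + 5) = 12 + 2*w

Dividing each term by w^2:
  f = 12/w^2 + 2/w

Substituting back w = z - 5:
  f(z) = 12/(z - 5)^2 + 2/(z - 5)

The series is finite because the numerator is a polynomial; the negative powers form the principal part, and the coefficient of 1/(z - 5) gives Res(f, 5) = 2.

Final answer: 12/(z - 5)^2 + 2/(z - 5)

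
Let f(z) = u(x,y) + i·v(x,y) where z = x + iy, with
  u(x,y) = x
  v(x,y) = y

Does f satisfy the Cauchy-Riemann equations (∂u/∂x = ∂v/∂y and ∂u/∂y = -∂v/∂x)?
∂u/∂x = 1
∂v/∂y = 1
∂u/∂y = 0
∂v/∂x = 0
∂u/∂x = ∂v/∂y and ∂u/∂y = -∂v/∂x hold identically; f is analytic.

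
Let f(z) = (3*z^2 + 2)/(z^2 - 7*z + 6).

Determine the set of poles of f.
The singularities of f are the zeros of the denominator. Factoring,
  z^2 - 7*z + 6 = (z - 1)*(z - 6)
so the candidates are z = 1, z = 6.

Check the numerator P(z) = 3*z^2 + 2 at each one:
  P(1) = 5 ≠ 0, so z = 1 is a (simple) pole.
  P(6) = 110 ≠ 0, so z = 6 is a (simple) pole.

Poles of f: {1, 6}

Final answer: {1, 6}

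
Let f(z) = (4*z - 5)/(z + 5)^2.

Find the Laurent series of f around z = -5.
Put w = z - (-5), i.e. z = w - 5. The denominator is w^2, so it suffices to rewrite the numerator in powers of w.

P(z) = 4*z - 5
P(w - 5) = -25 + 4*w

Dividing each term by w^2:
  f = -25/w^2 + 4/w

Substituting back w = z + 5:
  f(z) = -25/(z + 5)^2 + 4/(z + 5)

The series is finite because the numerator is a polynomial; the negative powers form the principal part, and the coefficient of 1/(z + 5) gives Res(f, -5) = 4.

Final answer: -25/(z + 5)^2 + 4/(z + 5)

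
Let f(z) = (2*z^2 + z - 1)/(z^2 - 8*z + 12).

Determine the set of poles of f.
{2, 6}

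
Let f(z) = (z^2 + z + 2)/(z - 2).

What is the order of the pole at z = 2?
1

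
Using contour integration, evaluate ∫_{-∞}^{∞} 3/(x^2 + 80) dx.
Let f(z) = 3/(z^2 + 80). The denominator has no real zeros and deg Q - deg P = 2 ≥ 2, so the integral of f over the upper semicircle |z| = R tends to 0 as R → ∞. Closing the contour in the upper half-plane,
  ∫_{-∞}^{∞} f(x) dx = 2πi · Σ Res(f, z_k)  over the poles with Im z_k > 0.

Zeros of the denominator: z^2 + 80 = 0 gives z = ±4*sqrt(5)*I.
Upper half-plane: z = 4*sqrt(5)*I (simple).

Each pole is a simple zero of Q(z) = z^2 + 80, so Res(f, z₀) = P(z₀)/Q'(z₀) with P(z) = 3, Q'(z) = 2*z:
  Res(f, 4*sqrt(5)*I) = (3)/(8*sqrt(5)*I) = -3*sqrt(5)*I/40

∫_{-∞}^{∞} f(x) dx = 2πi · (-3*sqrt(5)*I/40) = 3*sqrt(5)*pi/20

Final answer: 3*sqrt(5)*pi/20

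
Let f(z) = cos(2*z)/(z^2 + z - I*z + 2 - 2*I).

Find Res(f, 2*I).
Write f(z) = P(z)/Q(z) with P(z) = cos(2*z) and Q(z) = z^2 + z - I*z + 2 - 2*I.
The denominator factors as Q(z) = (z + 1 + I)*(z - 2*I), so z = 2*I is a simple zero of Q and P is analytic there; z = 2*I is therefore a simple pole and
  Res(f, z₀) = P(z₀)/Q'(z₀).

Q'(z) = 2*z + 1 - I, so Q'(2*I) = 1 + 3*I.
P(2*I) = cosh(4).

Res(f, 2*I) = (cosh(4))/(1 + 3*I) = (1/10 - 3*I/10)*cosh(4)

Final answer: (1/10 - 3*I/10)*cosh(4)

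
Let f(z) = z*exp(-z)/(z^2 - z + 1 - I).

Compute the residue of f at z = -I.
(2/5 + I/5)*exp(I)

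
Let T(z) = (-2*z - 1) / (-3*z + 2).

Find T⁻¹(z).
Set w = T(z) = (-2*z - 1) / (-3*z + 2) and solve for z:
  w*(-3*z + 2) = -2*z - 1
  2*w + z*(2 - 3*w) + 1 = 0
  z*(2 - 3*w) = -2*w - 1
  z = (2*w + 1)/(3*w - 2)
Renaming the variable, T⁻¹(z) = (2*z + 1)/(3*z - 2).
(Check: ad - bc = -7 ≠ 0, so T is invertible.)

Final answer: (2*z + 1)/(3*z - 2)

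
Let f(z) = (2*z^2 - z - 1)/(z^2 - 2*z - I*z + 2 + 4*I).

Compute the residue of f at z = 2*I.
Write f(z) = P(z)/Q(z) with P(z) = 2*z^2 - z - 1 and Q(z) = z^2 - 2*z - I*z + 2 + 4*I.
The denominator factors as Q(z) = (z - 2 + I)*(z - 2*I), so z = 2*I is a simple zero of Q and P is analytic there; z = 2*I is therefore a simple pole and
  Res(f, z₀) = P(z₀)/Q'(z₀).

Q'(z) = 2*z - 2 - I, so Q'(2*I) = -2 + 3*I.
P(2*I) = -9 - 2*I.

Res(f, 2*I) = (-9 - 2*I)/(-2 + 3*I) = 12/13 + 31*I/13

Final answer: 12/13 + 31*I/13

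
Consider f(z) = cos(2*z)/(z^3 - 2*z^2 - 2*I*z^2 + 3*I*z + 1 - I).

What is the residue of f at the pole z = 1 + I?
Write f(z) = P(z)/Q(z) with P(z) = cos(2*z) and Q(z) = z^3 - 2*z^2 - 2*I*z^2 + 3*I*z + 1 - I.
The denominator factors as Q(z) = (z - I)*(z - 1 - I)*(z - 1), so z = 1 + I is a simple zero of Q and P is analytic there; z = 1 + I is therefore a simple pole and
  Res(f, z₀) = P(z₀)/Q'(z₀).

Q'(z) = 3*z^2 - 4*z - 4*I*z + 3*I, so Q'(1 + I) = I.
P(1 + I) = cos(2 + 2*I).

Res(f, 1 + I) = (cos(2 + 2*I))/(I) = -I*cos(2 + 2*I)

Final answer: -I*cos(2 + 2*I)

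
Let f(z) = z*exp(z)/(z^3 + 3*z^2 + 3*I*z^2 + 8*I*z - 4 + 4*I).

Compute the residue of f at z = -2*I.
exp(-2*I)/2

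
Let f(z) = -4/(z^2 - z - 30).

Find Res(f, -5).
Write f(z) = P(z)/Q(z) with P(z) = -4 and Q(z) = z^2 - z - 30.
The denominator factors as Q(z) = (z + 5)*(z - 6), so z = -5 is a simple zero of Q and P is analytic there; z = -5 is therefore a simple pole and
  Res(f, z₀) = P(z₀)/Q'(z₀).

Q'(z) = 2*z - 1, so Q'(-5) = -11.
P(-5) = -4.

Res(f, -5) = (-4)/(-11) = 4/11

Final answer: 4/11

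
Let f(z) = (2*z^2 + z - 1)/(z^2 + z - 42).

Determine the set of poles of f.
{-7, 6}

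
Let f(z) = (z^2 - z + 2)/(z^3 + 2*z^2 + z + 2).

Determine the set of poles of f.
The singularities of f are the zeros of the denominator. Factoring,
  z^3 + 2*z^2 + z + 2 = (z - I)*(z + I)*(z + 2)
so the candidates are z = I, z = -I, z = -2.

Check the numerator P(z) = z^2 - z + 2 at each one:
  P(I) = 1 - I ≠ 0, so z = I is a (simple) pole.
  P(-I) = 1 + I ≠ 0, so z = -I is a (simple) pole.
  P(-2) = 8 ≠ 0, so z = -2 is a (simple) pole.

Poles of f: {-2, -I, I}

Final answer: {-2, -I, I}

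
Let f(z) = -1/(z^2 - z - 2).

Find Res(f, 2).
Write f(z) = P(z)/Q(z) with P(z) = -1 and Q(z) = z^2 - z - 2.
The denominator factors as Q(z) = (z - 2)*(z + 1), so z = 2 is a simple zero of Q and P is analytic there; z = 2 is therefore a simple pole and
  Res(f, z₀) = P(z₀)/Q'(z₀).

Q'(z) = 2*z - 1, so Q'(2) = 3.
P(2) = -1.

Res(f, 2) = (-1)/(3) = -1/3

Final answer: -1/3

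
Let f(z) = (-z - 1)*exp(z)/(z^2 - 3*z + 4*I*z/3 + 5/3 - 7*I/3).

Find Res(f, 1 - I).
Write f(z) = P(z)/Q(z) with P(z) = (-z - 1)*exp(z) and Q(z) = z^2 - 3*z + 4*I*z/3 + 5/3 - 7*I/3.
The denominator factors as Q(z) = (z - 1 + I)*(z - 2 + I/3), so z = 1 - I is a simple zero of Q and P is analytic there; z = 1 - I is therefore a simple pole and
  Res(f, z₀) = P(z₀)/Q'(z₀).

Q'(z) = 2*z - 3 + 4*I/3, so Q'(1 - I) = -1 - 2*I/3.
P(1 - I) = (-2 + I)*exp(1 - I).

Res(f, 1 - I) = ((-2 + I)*exp(1 - I))/(-1 - 2*I/3) = (12/13 - 21*I/13)*exp(1 - I)

Final answer: (12/13 - 21*I/13)*exp(1 - I)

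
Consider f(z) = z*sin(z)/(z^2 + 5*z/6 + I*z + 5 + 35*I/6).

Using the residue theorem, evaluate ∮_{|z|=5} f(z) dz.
By the residue theorem, ∮_C f(z) dz = 2πi · (sum of the residues of f at the poles inside |z| = 5).

The denominator factors as (z + 3/2 - 2*I)*(z - 2/3 + 3*I), so the singularities of f are simple poles at z = -3/2 + 2*I, z = 2/3 - 3*I.
  |-3/2 + 2*I|² = 25/4 < 25 = 5², so this pole is inside the contour.
  |2/3 - 3*I|² = 85/9 < 25 = 5², so this pole is inside the contour.

With P(z) = z*sin(z) and Q(z) = z^2 + 5*z/6 + I*z + 5 + 35*I/6, each pole is simple, so Res(f, z₀) = P(z₀)/Q'(z₀) with Q'(z) = 2*z + 5/6 + I.
  Res(f, -3/2 + 2*I) = P(-3/2 + 2*I)/Q'(-3/2 + 2*I) = ((3/2 - 2*I)*sin(3/2 - 2*I))/(-13/6 + 5*I) = (-477/1069 - 114*I/1069)*sin(3/2 - 2*I)
  Res(f, 2/3 - 3*I) = P(2/3 - 3*I)/Q'(2/3 - 3*I) = ((2/3 - 3*I)*sin(2/3 - 3*I))/(13/6 - 5*I) = (592/1069 - 114*I/1069)*sin(2/3 - 3*I)

Sum of residues inside C: (592/1069 - 114*I/1069)*sin(2/3 - 3*I) + (-477/1069 - 114*I/1069)*sin(3/2 - 2*I)
∮_C f(z) dz = 2πi · ((592/1069 - 114*I/1069)*sin(2/3 - 3*I) + (-477/1069 - 114*I/1069)*sin(3/2 - 2*I)) = pi*(228/1069 - 954*I/1069)*sin(3/2 - 2*I) + pi*(228/1069 + 1184*I/1069)*sin(2/3 - 3*I)

Final answer: pi*(228/1069 - 954*I/1069)*sin(3/2 - 2*I) + pi*(228/1069 + 1184*I/1069)*sin(2/3 - 3*I)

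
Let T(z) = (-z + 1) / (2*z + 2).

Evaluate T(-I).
I/2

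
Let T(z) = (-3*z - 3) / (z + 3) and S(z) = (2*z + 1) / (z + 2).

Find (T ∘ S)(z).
(-9*z - 9)/(5*z + 7)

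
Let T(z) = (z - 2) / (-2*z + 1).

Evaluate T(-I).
Substitute z = -I:
  numerator:   (-I) - 2 = -2 - I
  denominator: -2*(-I) + 1 = 1 + 2*I
T(-I) = (-2 - I)/(1 + 2*I); multiplying numerator and denominator by the conjugate 1 - 2*I gives (-4 + 3*I)/5 = -4/5 + 3*I/5

Final answer: -4/5 + 3*I/5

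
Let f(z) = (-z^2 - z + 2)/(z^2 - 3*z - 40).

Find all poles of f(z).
{-5, 8}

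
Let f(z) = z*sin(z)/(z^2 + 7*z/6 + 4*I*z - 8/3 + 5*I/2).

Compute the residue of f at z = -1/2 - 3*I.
Write f(z) = P(z)/Q(z) with P(z) = z*sin(z) and Q(z) = z^2 + 7*z/6 + 4*I*z - 8/3 + 5*I/2.
The denominator factors as Q(z) = (z + 2/3 + I)*(z + 1/2 + 3*I), so z = -1/2 - 3*I is a simple zero of Q and P is analytic there; z = -1/2 - 3*I is therefore a simple pole and
  Res(f, z₀) = P(z₀)/Q'(z₀).

Q'(z) = 2*z + 7/6 + 4*I, so Q'(-1/2 - 3*I) = 1/6 - 2*I.
P(-1/2 - 3*I) = (1/2 + 3*I)*sin(1/2 + 3*I).

Res(f, -1/2 - 3*I) = ((1/2 + 3*I)*sin(1/2 + 3*I))/(1/6 - 2*I) = (-213/145 + 54*I/145)*sin(1/2 + 3*I)

Final answer: (-213/145 + 54*I/145)*sin(1/2 + 3*I)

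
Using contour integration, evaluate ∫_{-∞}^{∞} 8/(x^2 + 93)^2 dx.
Let f(z) = 8/(z^2 + 93)^2. The denominator has no real zeros and deg Q - deg P = 4 ≥ 2, so the integral of f over the upper semicircle |z| = R tends to 0 as R → ∞. Closing the contour in the upper half-plane,
  ∫_{-∞}^{∞} f(x) dx = 2πi · Σ Res(f, z_k)  over the poles with Im z_k > 0.

Zeros of the denominator: z^2 + 93 = 0 gives z = ±sqrt(93)*I.
Upper half-plane: z = sqrt(93)*I (a pole of order 2).

Write f(z) = g(z)/(z - sqrt(93)*I)^2 with g(z) = 8/(z + sqrt(93)*I)^2. For a double pole, Res(f, z₀) = g'(z₀):
  g'(z) = -16/(z + sqrt(93)*I)^3
  Res(f, sqrt(93)*I) = g'(sqrt(93)*I) = -2*sqrt(93)*I/8649

∫_{-∞}^{∞} f(x) dx = 2πi · (-2*sqrt(93)*I/8649) = 4*sqrt(93)*pi/8649

Final answer: 4*sqrt(93)*pi/8649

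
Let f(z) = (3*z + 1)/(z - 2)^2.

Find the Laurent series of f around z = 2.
Put w = z - (2), i.e. z = w + 2. The denominator is w^2, so it suffices to rewrite the numerator in powers of w.

P(z) = 3*z + 1
P(w + 2) = 7 + 3*w

Dividing each term by w^2:
  f = 7/w^2 + 3/w

Substituting back w = z - 2:
  f(z) = 7/(z - 2)^2 + 3/(z - 2)

The series is finite because the numerator is a polynomial; the negative powers form the principal part, and the coefficient of 1/(z - 2) gives Res(f, 2) = 3.

Final answer: 7/(z - 2)^2 + 3/(z - 2)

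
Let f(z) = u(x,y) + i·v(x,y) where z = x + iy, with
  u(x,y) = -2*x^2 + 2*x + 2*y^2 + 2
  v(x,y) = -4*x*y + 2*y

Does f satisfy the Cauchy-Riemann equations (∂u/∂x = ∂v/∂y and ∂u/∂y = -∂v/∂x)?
∂u/∂x = 2 - 4*x
∂v/∂y = 2 - 4*x
∂u/∂y = 4*y
∂v/∂x = -4*y
∂u/∂x = ∂v/∂y and ∂u/∂y = -∂v/∂x hold identically; f is analytic.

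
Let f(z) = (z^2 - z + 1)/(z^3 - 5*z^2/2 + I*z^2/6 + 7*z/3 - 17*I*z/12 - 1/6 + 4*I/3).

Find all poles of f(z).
{-2*I/3, 1 - I/2, 3/2 + I}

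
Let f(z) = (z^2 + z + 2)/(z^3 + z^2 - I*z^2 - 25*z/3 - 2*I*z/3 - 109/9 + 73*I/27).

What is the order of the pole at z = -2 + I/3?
Factor the denominator:
  z^3 + z^2 - I*z^2 - 25*z/3 - 2*I*z/3 - 109/9 + 73*I/27 = (z + 2 - I/3)^2*(z - 3 - I/3)

The numerator P(z) = z^2 + z + 2 has P(-2 + I/3) = 35/9 - I ≠ 0, so no factor of (z + 2 - I/3) cancels.
Near z = -2 + I/3 we can therefore write f(z) = g(z)/(z + 2 - I/3)^2 with g analytic at -2 + I/3 and g(-2 + I/3) ≠ 0 (g is the numerator divided by the remaining denominator factors).

Hence z = -2 + I/3 is a pole of order 2.

Final answer: 2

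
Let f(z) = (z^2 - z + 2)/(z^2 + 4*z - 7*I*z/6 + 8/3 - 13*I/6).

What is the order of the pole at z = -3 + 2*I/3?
Factor the denominator:
  z^2 + 4*z - 7*I*z/6 + 8/3 - 13*I/6 = (z + 3 - 2*I/3)*(z + 1 - I/2)

The numerator P(z) = z^2 - z + 2 has P(-3 + 2*I/3) = 122/9 - 14*I/3 ≠ 0, so no factor of (z + 3 - 2*I/3) cancels.
Near z = -3 + 2*I/3 we can therefore write f(z) = g(z)/(z + 3 - 2*I/3) with g analytic at -3 + 2*I/3 and g(-3 + 2*I/3) ≠ 0 (g is the numerator divided by the remaining denominator factors).

Hence z = -3 + 2*I/3 is a pole of order 1.

Final answer: 1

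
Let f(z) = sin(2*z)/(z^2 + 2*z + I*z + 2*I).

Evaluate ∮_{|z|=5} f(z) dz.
By the residue theorem, ∮_C f(z) dz = 2πi · (sum of the residues of f at the poles inside |z| = 5).

The denominator factors as (z + 2)*(z + I), so the singularities of f are simple poles at z = -2, z = -I.
  |-2|² = 4 < 25 = 5², so this pole is inside the contour.
  |-I|² = 1 < 25 = 5², so this pole is inside the contour.

With P(z) = sin(2*z) and Q(z) = z^2 + 2*z + I*z + 2*I, each pole is simple, so Res(f, z₀) = P(z₀)/Q'(z₀) with Q'(z) = 2*z + 2 + I.
  Res(f, -2) = P(-2)/Q'(-2) = (-sin(4))/(-2 + I) = (2/5 + I/5)*sin(4)
  Res(f, -I) = P(-I)/Q'(-I) = (-I*sinh(2))/(2 - I) = (1/5 - 2*I/5)*sinh(2)

Sum of residues inside C: (1/5 - 2*I/5)*sinh(2) + (2/5 + I/5)*sin(4)
∮_C f(z) dz = 2πi · ((1/5 - 2*I/5)*sinh(2) + (2/5 + I/5)*sin(4)) = pi*(-2/5 + 4*I/5)*sin(4) + pi*(4/5 + 2*I/5)*sinh(2)

Final answer: pi*(-2/5 + 4*I/5)*sin(4) + pi*(4/5 + 2*I/5)*sinh(2)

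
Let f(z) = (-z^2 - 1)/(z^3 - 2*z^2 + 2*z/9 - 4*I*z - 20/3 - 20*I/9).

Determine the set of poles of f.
{-2/3 - 2*I, -1/3 + I, 3 + I}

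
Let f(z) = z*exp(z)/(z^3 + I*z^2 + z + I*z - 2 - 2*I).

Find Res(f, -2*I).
Write f(z) = P(z)/Q(z) with P(z) = z*exp(z) and Q(z) = z^3 + I*z^2 + z + I*z - 2 - 2*I.
The denominator factors as Q(z) = (z + 1 - I)*(z - 1)*(z + 2*I), so z = -2*I is a simple zero of Q and P is analytic there; z = -2*I is therefore a simple pole and
  Res(f, z₀) = P(z₀)/Q'(z₀).

Q'(z) = 3*z^2 + 2*I*z + 1 + I, so Q'(-2*I) = -7 + I.
P(-2*I) = -2*I*exp(-2*I).

Res(f, -2*I) = (-2*I*exp(-2*I))/(-7 + I) = (-1/25 + 7*I/25)*exp(-2*I)

Final answer: (-1/25 + 7*I/25)*exp(-2*I)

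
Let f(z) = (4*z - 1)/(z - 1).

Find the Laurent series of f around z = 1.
Put w = z - (1), i.e. z = w + 1. The denominator is w, so it suffices to rewrite the numerator in powers of w.

P(z) = 4*z - 1
P(w + 1) = 3 + 4*w

Dividing each term by w:
  f = 3/w + 4

Substituting back w = z - 1:
  f(z) = 3/(z - 1) + 4

The series is finite because the numerator is a polynomial; the negative powers form the principal part, and the coefficient of 1/(z - 1) gives Res(f, 1) = 3.

Final answer: 3/(z - 1) + 4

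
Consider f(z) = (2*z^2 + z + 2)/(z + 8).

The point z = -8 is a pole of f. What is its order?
Factor the denominator:
  z + 8 = (z + 8)

The numerator P(z) = 2*z^2 + z + 2 has P(-8) = 122 ≠ 0, so no factor of (z + 8) cancels.
Near z = -8 we can therefore write f(z) = g(z)/(z + 8) with g analytic at -8 and g(-8) ≠ 0 (g is just the numerator).

Hence z = -8 is a pole of order 1.

Final answer: 1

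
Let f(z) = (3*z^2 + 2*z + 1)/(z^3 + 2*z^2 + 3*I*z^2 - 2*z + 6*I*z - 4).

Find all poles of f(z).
The singularities of f are the zeros of the denominator. Factoring,
  z^3 + 2*z^2 + 3*I*z^2 - 2*z + 6*I*z - 4 = (z + 2)*(z + 2*I)*(z + I)
so the candidates are z = -2, z = -2*I, z = -I.

Check the numerator P(z) = 3*z^2 + 2*z + 1 at each one:
  P(-2) = 9 ≠ 0, so z = -2 is a (simple) pole.
  P(-2*I) = -11 - 4*I ≠ 0, so z = -2*I is a (simple) pole.
  P(-I) = -2 - 2*I ≠ 0, so z = -I is a (simple) pole.

Poles of f: {-2, -2*I, -I}

Final answer: {-2, -2*I, -I}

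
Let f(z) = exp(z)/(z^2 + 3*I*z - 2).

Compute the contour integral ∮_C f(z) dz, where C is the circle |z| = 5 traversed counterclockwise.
By the residue theorem, ∮_C f(z) dz = 2πi · (sum of the residues of f at the poles inside |z| = 5).

The denominator factors as (z + 2*I)*(z + I), so the singularities of f are simple poles at z = -2*I, z = -I.
  |-2*I|² = 4 < 25 = 5², so this pole is inside the contour.
  |-I|² = 1 < 25 = 5², so this pole is inside the contour.

With P(z) = exp(z) and Q(z) = z^2 + 3*I*z - 2, each pole is simple, so Res(f, z₀) = P(z₀)/Q'(z₀) with Q'(z) = 2*z + 3*I.
  Res(f, -2*I) = P(-2*I)/Q'(-2*I) = (exp(-2*I))/(-I) = I*exp(-2*I)
  Res(f, -I) = P(-I)/Q'(-I) = (exp(-I))/(I) = -I*exp(-I)

Sum of residues inside C: -I*exp(-I) + I*exp(-2*I)
∮_C f(z) dz = 2πi · (-I*exp(-I) + I*exp(-2*I)) = 2*pi*exp(-I) - 2*pi*exp(-2*I)

Final answer: 2*pi*exp(-I) - 2*pi*exp(-2*I)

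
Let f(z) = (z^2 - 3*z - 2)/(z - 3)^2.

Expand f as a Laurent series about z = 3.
Put w = z - (3), i.e. z = w + 3. The denominator is w^2, so it suffices to rewrite the numerator in powers of w.

P(z) = z^2 - 3*z - 2
P(w + 3) = -2 + 3*w + w^2

Dividing each term by w^2:
  f = -2/w^2 + 3/w + 1

Substituting back w = z - 3:
  f(z) = -2/(z - 3)^2 + 3/(z - 3) + 1

The series is finite because the numerator is a polynomial; the negative powers form the principal part, and the coefficient of 1/(z - 3) gives Res(f, 3) = 3.

Final answer: -2/(z - 3)^2 + 3/(z - 3) + 1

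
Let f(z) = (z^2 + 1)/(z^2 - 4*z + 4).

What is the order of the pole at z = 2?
Factor the denominator:
  z^2 - 4*z + 4 = (z - 2)^2

The numerator P(z) = z^2 + 1 has P(2) = 5 ≠ 0, so no factor of (z - 2) cancels.
Near z = 2 we can therefore write f(z) = g(z)/(z - 2)^2 with g analytic at 2 and g(2) ≠ 0 (g is just the numerator).

Hence z = 2 is a pole of order 2.

Final answer: 2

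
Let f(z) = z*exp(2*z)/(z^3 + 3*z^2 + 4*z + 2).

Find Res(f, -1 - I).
(1/2 + I/2)*exp(-2 - 2*I)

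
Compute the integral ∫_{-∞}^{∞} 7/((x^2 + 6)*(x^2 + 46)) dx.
7*pi*(-3*sqrt(46) + 23*sqrt(6))/5520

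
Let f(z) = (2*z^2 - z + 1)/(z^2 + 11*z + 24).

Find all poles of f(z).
The singularities of f are the zeros of the denominator. Factoring,
  z^2 + 11*z + 24 = (z + 8)*(z + 3)
so the candidates are z = -8, z = -3.

Check the numerator P(z) = 2*z^2 - z + 1 at each one:
  P(-8) = 137 ≠ 0, so z = -8 is a (simple) pole.
  P(-3) = 22 ≠ 0, so z = -3 is a (simple) pole.

Poles of f: {-8, -3}

Final answer: {-8, -3}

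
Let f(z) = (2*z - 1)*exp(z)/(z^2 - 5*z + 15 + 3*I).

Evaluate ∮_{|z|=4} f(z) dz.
By the residue theorem, ∮_C f(z) dz = 2πi · (sum of the residues of f at the poles inside |z| = 4).

The denominator factors as (z - 3 + 3*I)*(z - 2 - 3*I), so the singularities of f are simple poles at z = 3 - 3*I, z = 2 + 3*I.
  |3 - 3*I|² = 18 > 16 = 4², so this pole is outside the contour.
  |2 + 3*I|² = 13 < 16 = 4², so this pole is inside the contour.

With P(z) = (2*z - 1)*exp(z) and Q(z) = z^2 - 5*z + 15 + 3*I, each pole is simple, so Res(f, z₀) = P(z₀)/Q'(z₀) with Q'(z) = 2*z - 5.
  Res(f, 2 + 3*I) = P(2 + 3*I)/Q'(2 + 3*I) = ((3 + 6*I)*exp(2 + 3*I))/(-1 + 6*I) = (33/37 - 24*I/37)*exp(2 + 3*I)

∮_C f(z) dz = 2πi · ((33/37 - 24*I/37)*exp(2 + 3*I)) = pi*(48/37 + 66*I/37)*exp(2 + 3*I)

Final answer: pi*(48/37 + 66*I/37)*exp(2 + 3*I)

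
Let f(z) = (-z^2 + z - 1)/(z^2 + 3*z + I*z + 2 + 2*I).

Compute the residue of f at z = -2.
Write f(z) = P(z)/Q(z) with P(z) = -z^2 + z - 1 and Q(z) = z^2 + 3*z + I*z + 2 + 2*I.
The denominator factors as Q(z) = (z + 2)*(z + 1 + I), so z = -2 is a simple zero of Q and P is analytic there; z = -2 is therefore a simple pole and
  Res(f, z₀) = P(z₀)/Q'(z₀).

Q'(z) = 2*z + 3 + I, so Q'(-2) = -1 + I.
P(-2) = -7.

Res(f, -2) = (-7)/(-1 + I) = 7/2 + 7*I/2

Final answer: 7/2 + 7*I/2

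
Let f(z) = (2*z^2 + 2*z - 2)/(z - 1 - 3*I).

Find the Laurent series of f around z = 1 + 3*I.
(-16 + 18*I)/(z - 1 - 3*I) + 6 + 12*I + 2*(z - 1 - 3*I)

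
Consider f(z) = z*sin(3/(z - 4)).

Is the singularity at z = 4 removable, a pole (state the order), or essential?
Let u = z - 4. Then
  sin(3/u) = Σ_{k≥0} (-1)^k (3)^(2k+1)/((2k+1)!·u^(2k+1)) = 3/u - 9/(2*u^3) + 81/(40*u^5) + ...
which has infinitely many negative powers of u, so sin(3/(z - 4)) has an essential singularity at z = 4.
The extra factor z is a nonzero polynomial; if the product had at most a pole at z = 4, dividing by that polynomial would leave sin(3/(z - 4)) with at most a pole too — contradiction. (Equivalently, the product's Laurent series still has infinitely many negative powers.)
So the singularity is essential.

Final answer: essential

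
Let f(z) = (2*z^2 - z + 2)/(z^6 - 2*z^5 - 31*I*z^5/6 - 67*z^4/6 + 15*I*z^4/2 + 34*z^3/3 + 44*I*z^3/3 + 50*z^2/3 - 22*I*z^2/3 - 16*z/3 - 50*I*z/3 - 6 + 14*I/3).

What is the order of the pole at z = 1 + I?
4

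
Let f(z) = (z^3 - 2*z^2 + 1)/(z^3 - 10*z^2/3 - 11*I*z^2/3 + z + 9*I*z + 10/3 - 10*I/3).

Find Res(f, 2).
-3/290 + 51*I/290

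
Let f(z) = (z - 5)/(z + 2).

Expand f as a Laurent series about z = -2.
Put w = z - (-2), i.e. z = w - 2. The denominator is w, so it suffices to rewrite the numerator in powers of w.

P(z) = z - 5
P(w - 2) = -7 + w

Dividing each term by w:
  f = -7/w + 1

Substituting back w = z + 2:
  f(z) = -7/(z + 2) + 1

The series is finite because the numerator is a polynomial; the negative powers form the principal part, and the coefficient of 1/(z + 2) gives Res(f, -2) = -7.

Final answer: -7/(z + 2) + 1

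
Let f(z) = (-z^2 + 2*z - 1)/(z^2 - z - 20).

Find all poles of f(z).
The singularities of f are the zeros of the denominator. Factoring,
  z^2 - z - 20 = (z + 4)*(z - 5)
so the candidates are z = -4, z = 5.

Check the numerator P(z) = -z^2 + 2*z - 1 at each one:
  P(-4) = -25 ≠ 0, so z = -4 is a (simple) pole.
  P(5) = -16 ≠ 0, so z = 5 is a (simple) pole.

Poles of f: {-4, 5}

Final answer: {-4, 5}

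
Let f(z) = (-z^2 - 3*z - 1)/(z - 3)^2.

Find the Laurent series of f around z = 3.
Put w = z - (3), i.e. z = w + 3. The denominator is w^2, so it suffices to rewrite the numerator in powers of w.

P(z) = -z^2 - 3*z - 1
P(w + 3) = -19 - 9*w - w^2

Dividing each term by w^2:
  f = -19/w^2 - 9/w - 1

Substituting back w = z - 3:
  f(z) = -19/(z - 3)^2 - 9/(z - 3) - 1

The series is finite because the numerator is a polynomial; the negative powers form the principal part, and the coefficient of 1/(z - 3) gives Res(f, 3) = -9.

Final answer: -19/(z - 3)^2 - 9/(z - 3) - 1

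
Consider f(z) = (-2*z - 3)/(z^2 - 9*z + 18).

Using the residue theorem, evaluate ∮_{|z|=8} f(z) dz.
By the residue theorem, ∮_C f(z) dz = 2πi · (sum of the residues of f at the poles inside |z| = 8).

The denominator factors as (z - 6)*(z - 3), so the singularities of f are simple poles at z = 6, z = 3.
  |6|² = 36 < 64 = 8², so this pole is inside the contour.
  |3|² = 9 < 64 = 8², so this pole is inside the contour.

With P(z) = -2*z - 3 and Q(z) = z^2 - 9*z + 18, each pole is simple, so Res(f, z₀) = P(z₀)/Q'(z₀) with Q'(z) = 2*z - 9.
  Res(f, 6) = P(6)/Q'(6) = (-15)/(3) = -5
  Res(f, 3) = P(3)/Q'(3) = (-9)/(-3) = 3

Sum of residues inside C: -2
∮_C f(z) dz = 2πi · (-2) = -4*I*pi

Final answer: -4*I*pi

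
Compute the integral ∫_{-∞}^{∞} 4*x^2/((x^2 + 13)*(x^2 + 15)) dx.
Let f(z) = 4*z^2/((z^2 + 13)*(z^2 + 15)). The denominator has no real zeros and deg Q - deg P = 2 ≥ 2, so the integral of f over the upper semicircle |z| = R tends to 0 as R → ∞. Closing the contour in the upper half-plane,
  ∫_{-∞}^{∞} f(x) dx = 2πi · Σ Res(f, z_k)  over the poles with Im z_k > 0.

Zeros of the denominator: z^2 + 15 = 0 gives z = ±sqrt(15)*I; z^2 + 13 = 0 gives z = ±sqrt(13)*I.
Upper half-plane: z = sqrt(13)*I, z = sqrt(15)*I (simple).

Each pole is a simple zero of Q(z) = z^4 + 28*z^2 + 195, so Res(f, z₀) = P(z₀)/Q'(z₀) with P(z) = 4*z^2, Q'(z) = 4*z^3 + 56*z:
  Res(f, sqrt(13)*I) = (-52)/(4*sqrt(13)*I) = sqrt(13)*I
  Res(f, sqrt(15)*I) = (-60)/(-4*sqrt(15)*I) = -sqrt(15)*I

Sum of residues: I*(-sqrt(15) + sqrt(13))
∫_{-∞}^{∞} f(x) dx = 2πi · (I*(-sqrt(15) + sqrt(13))) = 2*pi*(-sqrt(13) + sqrt(15))

Final answer: 2*pi*(-sqrt(13) + sqrt(15))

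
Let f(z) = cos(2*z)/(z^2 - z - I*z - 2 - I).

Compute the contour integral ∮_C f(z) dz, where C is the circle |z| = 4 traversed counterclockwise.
By the residue theorem, ∮_C f(z) dz = 2πi · (sum of the residues of f at the poles inside |z| = 4).

The denominator factors as (z + 1)*(z - 2 - I), so the singularities of f are simple poles at z = -1, z = 2 + I.
  |-1|² = 1 < 16 = 4², so this pole is inside the contour.
  |2 + I|² = 5 < 16 = 4², so this pole is inside the contour.

With P(z) = cos(2*z) and Q(z) = z^2 - z - I*z - 2 - I, each pole is simple, so Res(f, z₀) = P(z₀)/Q'(z₀) with Q'(z) = 2*z - 1 - I.
  Res(f, -1) = P(-1)/Q'(-1) = (cos(2))/(-3 - I) = (-3/10 + I/10)*cos(2)
  Res(f, 2 + I) = P(2 + I)/Q'(2 + I) = (cos(4 + 2*I))/(3 + I) = (3/10 - I/10)*cos(4 + 2*I)

Sum of residues inside C: (-3/10 + I/10)*cos(2) + (3/10 - I/10)*cos(4 + 2*I)
∮_C f(z) dz = 2πi · ((-3/10 + I/10)*cos(2) + (3/10 - I/10)*cos(4 + 2*I)) = pi*(1/5 + 3*I/5)*cos(4 + 2*I) + pi*(-1/5 - 3*I/5)*cos(2)

Final answer: pi*(1/5 + 3*I/5)*cos(4 + 2*I) + pi*(-1/5 - 3*I/5)*cos(2)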